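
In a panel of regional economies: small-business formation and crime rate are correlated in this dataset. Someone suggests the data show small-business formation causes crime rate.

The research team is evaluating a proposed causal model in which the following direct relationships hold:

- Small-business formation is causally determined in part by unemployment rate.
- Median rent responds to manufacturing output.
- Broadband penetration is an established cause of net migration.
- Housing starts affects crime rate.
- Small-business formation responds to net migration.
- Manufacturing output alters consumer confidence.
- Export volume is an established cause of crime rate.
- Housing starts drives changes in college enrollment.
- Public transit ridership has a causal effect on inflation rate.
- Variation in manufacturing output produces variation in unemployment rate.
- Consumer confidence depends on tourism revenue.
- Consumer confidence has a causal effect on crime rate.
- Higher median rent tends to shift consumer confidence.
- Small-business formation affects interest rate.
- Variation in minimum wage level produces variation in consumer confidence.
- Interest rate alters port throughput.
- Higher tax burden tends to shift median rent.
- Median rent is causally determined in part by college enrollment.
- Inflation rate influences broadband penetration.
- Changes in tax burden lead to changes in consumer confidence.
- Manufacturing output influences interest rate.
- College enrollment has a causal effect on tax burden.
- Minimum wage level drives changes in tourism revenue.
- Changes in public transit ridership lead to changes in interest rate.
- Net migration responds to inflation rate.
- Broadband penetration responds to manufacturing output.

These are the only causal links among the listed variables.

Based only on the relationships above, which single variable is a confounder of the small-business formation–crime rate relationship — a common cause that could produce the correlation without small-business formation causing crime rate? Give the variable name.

manufacturing output

Manufacturing output has a causal path to small-business formation (manufacturing output → unemployment rate → small-business formation) and a separate causal path to crime rate (manufacturing output → consumer confidence → crime rate), so it is a common cause of both.
No stated relationship gives small-business formation a causal route to crime rate, so the correlation is explained by the shared upstream cause rather than a direct effect.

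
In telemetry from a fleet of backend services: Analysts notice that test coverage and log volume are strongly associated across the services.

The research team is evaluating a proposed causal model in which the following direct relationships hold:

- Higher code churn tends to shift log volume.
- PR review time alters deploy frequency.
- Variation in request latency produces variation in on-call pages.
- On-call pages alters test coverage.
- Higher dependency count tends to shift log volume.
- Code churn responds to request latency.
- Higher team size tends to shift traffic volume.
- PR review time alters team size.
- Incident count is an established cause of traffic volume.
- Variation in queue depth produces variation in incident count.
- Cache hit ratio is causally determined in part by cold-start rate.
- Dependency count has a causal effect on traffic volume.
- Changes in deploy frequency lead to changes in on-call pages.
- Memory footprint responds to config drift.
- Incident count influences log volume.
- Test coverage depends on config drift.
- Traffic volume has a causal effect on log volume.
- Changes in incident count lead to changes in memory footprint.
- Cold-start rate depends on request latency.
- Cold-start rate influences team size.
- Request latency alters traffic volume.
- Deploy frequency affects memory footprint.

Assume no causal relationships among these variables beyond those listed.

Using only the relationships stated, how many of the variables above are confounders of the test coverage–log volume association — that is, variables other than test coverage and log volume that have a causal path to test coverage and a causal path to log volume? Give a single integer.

2

The common causes are: PR review time (to test coverage via PR review time → deploy frequency → on-call pages → test coverage; to log volume via PR review time → team size → traffic volume → log volume); request latency (to test coverage via request latency → on-call pages → test coverage; to log volume via request latency → traffic volume → log volume).
Every other variable lacks a causal path to at least one of test coverage and log volume.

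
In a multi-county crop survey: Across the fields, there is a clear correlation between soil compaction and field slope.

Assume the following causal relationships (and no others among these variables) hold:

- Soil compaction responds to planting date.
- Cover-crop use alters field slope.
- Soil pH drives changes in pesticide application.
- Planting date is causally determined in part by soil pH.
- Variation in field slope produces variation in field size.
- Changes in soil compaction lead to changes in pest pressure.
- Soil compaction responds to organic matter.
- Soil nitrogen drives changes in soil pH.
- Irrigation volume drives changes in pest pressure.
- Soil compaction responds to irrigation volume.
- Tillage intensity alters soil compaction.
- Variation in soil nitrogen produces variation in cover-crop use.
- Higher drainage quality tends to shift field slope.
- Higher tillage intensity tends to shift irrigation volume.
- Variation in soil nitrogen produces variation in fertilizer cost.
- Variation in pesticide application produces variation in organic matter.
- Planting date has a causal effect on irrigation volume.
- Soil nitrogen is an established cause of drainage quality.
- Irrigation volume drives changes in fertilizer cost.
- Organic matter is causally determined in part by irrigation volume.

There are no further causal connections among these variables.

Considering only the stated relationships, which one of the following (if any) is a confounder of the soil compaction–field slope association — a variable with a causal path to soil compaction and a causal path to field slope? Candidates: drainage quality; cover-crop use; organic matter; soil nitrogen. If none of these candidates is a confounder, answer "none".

soil nitrogen

Soil nitrogen causes soil compaction (soil nitrogen → soil pH → planting date → soil compaction) and also causes field slope (soil nitrogen → drainage quality → field slope); it is a common cause of both.
Each of the other candidates lacks a causal path to at least one of soil compaction and field slope, so they do not confound the relationship.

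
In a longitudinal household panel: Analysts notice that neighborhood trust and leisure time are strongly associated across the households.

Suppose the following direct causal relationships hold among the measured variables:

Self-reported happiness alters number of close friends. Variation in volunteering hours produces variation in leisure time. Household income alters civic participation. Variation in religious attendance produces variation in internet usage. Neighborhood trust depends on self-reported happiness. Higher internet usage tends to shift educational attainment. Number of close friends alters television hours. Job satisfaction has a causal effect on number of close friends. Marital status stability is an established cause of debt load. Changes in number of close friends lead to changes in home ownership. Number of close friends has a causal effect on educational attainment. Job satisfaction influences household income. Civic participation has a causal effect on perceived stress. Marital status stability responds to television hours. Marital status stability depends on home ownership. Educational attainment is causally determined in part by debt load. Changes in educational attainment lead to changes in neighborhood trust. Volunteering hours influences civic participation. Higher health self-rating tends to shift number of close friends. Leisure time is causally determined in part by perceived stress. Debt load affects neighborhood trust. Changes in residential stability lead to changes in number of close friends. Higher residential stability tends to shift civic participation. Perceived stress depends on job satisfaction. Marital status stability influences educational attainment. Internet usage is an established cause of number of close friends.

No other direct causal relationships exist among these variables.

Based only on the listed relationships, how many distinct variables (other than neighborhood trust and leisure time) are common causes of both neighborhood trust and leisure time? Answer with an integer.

2

The common causes are: job satisfaction (to neighborhood trust via job satisfaction → number of close friends → educational attainment → neighborhood trust; to leisure time via job satisfaction → perceived stress → leisure time); residential stability (to neighborhood trust via residential stability → number of close friends → educational attainment → neighborhood trust; to leisure time via residential stability → civic participation → perceived stress → leisure time).
Every other variable lacks a causal path to at least one of neighborhood trust and leisure time.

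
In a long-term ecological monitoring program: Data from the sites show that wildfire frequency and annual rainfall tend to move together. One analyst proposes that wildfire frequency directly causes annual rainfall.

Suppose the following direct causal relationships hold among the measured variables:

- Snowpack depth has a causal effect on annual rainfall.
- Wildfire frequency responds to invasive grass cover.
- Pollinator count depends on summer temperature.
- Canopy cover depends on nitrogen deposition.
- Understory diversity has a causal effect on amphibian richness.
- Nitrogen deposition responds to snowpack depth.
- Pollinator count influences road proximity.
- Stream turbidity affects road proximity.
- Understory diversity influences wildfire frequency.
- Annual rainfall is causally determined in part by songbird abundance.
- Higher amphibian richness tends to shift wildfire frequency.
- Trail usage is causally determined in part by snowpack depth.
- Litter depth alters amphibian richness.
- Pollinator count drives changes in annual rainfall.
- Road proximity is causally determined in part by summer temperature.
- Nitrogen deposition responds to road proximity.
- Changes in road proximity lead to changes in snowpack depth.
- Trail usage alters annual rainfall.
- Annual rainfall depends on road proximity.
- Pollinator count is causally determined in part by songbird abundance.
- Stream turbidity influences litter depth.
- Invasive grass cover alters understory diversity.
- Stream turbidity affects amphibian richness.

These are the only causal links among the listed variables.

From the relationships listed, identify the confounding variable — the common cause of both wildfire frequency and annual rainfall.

Stream turbidity has a causal path to wildfire frequency (stream turbidity → amphibian richness → wildfire frequency) and a separate causal path to annual rainfall (stream turbidity → road proximity → annual rainfall), so it is a common cause of both.
No stated relationship gives wildfire frequency a causal route to annual rainfall, so the correlation is explained by the shared upstream cause rather than a direct effect.

stream turbidity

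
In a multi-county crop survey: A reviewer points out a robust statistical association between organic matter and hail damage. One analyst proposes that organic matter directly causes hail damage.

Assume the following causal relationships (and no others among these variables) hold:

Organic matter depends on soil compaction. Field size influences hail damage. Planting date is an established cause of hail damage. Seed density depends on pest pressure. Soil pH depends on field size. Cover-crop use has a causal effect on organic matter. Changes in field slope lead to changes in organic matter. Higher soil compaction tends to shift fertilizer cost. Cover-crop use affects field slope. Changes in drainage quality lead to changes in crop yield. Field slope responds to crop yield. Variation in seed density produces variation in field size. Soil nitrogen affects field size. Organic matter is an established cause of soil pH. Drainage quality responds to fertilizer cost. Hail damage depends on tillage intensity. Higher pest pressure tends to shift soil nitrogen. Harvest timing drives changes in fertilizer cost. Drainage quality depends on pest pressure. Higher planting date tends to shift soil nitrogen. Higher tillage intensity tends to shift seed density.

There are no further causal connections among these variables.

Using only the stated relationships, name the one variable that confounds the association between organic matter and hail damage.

Pest pressure has a causal path to organic matter (pest pressure → drainage quality → crop yield → field slope → organic matter) and a separate causal path to hail damage (pest pressure → soil nitrogen → field size → hail damage), so it is a common cause of both.
No stated relationship gives organic matter a causal route to hail damage, so the correlation is explained by the shared upstream cause rather than a direct effect.

pest pressure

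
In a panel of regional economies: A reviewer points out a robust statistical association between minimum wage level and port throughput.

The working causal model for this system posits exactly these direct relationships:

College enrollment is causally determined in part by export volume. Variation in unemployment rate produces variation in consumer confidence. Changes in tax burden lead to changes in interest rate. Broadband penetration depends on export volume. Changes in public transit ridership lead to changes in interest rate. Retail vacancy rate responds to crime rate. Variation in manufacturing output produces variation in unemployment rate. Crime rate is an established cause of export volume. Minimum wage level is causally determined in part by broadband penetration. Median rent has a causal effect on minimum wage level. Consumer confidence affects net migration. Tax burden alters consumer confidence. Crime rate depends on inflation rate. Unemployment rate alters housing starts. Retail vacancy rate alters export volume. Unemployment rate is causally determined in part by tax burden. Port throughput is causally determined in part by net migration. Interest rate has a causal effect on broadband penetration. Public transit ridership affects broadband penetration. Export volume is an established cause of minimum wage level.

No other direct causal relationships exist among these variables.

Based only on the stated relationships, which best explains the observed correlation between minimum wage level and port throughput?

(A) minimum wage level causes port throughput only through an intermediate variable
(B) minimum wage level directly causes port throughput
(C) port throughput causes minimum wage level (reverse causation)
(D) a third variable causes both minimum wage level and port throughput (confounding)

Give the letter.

Tax burden causes minimum wage level (tax burden → interest rate → broadband penetration → minimum wage level) and port throughput (tax burden → consumer confidence → net migration → port throughput) — a common cause creating the correlation.
There is no stated path from minimum wage level to port throughput or from port throughput to minimum wage level, so neither direct nor reverse causation applies.

D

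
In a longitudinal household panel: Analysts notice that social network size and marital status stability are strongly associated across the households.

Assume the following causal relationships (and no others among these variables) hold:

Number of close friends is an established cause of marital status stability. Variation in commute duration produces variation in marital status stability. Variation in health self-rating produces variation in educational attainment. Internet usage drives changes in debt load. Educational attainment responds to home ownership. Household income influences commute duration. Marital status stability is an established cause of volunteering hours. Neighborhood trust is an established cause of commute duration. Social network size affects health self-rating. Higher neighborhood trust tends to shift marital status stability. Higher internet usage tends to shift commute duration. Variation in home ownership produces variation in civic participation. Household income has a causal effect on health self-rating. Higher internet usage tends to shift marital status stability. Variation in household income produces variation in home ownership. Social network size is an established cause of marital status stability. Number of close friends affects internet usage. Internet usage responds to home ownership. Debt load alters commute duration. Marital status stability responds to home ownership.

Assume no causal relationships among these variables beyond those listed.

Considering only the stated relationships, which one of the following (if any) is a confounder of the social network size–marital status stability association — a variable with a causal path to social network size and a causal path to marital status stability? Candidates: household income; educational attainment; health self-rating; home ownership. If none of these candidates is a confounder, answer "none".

none

None of the listed candidates has causal paths to both social network size and marital status stability in the stated relationships, so none is a common cause.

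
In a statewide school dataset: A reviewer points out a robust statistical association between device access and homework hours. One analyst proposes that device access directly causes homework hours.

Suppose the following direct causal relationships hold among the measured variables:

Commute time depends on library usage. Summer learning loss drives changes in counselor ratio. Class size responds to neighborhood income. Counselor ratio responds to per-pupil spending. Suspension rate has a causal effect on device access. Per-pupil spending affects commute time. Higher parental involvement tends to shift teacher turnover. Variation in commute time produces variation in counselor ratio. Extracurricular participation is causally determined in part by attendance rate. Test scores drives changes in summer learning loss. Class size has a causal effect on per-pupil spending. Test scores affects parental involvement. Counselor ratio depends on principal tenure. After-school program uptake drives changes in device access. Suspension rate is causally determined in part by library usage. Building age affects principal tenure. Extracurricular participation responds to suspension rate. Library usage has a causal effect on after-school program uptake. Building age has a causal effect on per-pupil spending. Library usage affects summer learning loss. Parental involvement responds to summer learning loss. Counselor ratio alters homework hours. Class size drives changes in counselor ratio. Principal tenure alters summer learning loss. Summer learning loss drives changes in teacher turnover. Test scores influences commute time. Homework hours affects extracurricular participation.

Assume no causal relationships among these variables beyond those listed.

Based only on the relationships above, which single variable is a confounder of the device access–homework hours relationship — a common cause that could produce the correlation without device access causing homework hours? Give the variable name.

Library usage has a causal path to device access (library usage → after-school program uptake → device access) and a separate causal path to homework hours (library usage → commute time → counselor ratio → homework hours), so it is a common cause of both.
No stated relationship gives device access a causal route to homework hours, so the correlation is explained by the shared upstream cause rather than a direct effect.

library usage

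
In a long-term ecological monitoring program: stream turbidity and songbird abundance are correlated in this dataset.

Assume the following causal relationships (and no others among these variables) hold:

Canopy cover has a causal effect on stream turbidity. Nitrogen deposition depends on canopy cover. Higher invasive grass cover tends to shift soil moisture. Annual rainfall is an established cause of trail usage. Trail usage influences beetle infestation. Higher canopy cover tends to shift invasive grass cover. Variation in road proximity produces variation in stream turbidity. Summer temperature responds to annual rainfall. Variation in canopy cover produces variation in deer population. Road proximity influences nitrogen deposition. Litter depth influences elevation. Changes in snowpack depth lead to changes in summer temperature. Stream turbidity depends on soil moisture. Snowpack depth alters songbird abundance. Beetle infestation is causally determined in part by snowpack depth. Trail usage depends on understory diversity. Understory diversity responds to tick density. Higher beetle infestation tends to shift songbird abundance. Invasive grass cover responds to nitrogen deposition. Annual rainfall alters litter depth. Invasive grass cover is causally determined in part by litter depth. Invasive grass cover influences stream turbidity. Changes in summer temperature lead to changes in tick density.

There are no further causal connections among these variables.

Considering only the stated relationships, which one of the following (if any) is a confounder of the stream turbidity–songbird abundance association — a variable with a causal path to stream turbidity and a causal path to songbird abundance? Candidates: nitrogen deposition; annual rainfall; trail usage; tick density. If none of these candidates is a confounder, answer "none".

Annual rainfall causes stream turbidity (annual rainfall → litter depth → invasive grass cover → stream turbidity) and also causes songbird abundance (annual rainfall → trail usage → beetle infestation → songbird abundance); it is a common cause of both.
Each of the other candidates lacks a causal path to at least one of stream turbidity and songbird abundance, so they do not confound the relationship.

annual rainfall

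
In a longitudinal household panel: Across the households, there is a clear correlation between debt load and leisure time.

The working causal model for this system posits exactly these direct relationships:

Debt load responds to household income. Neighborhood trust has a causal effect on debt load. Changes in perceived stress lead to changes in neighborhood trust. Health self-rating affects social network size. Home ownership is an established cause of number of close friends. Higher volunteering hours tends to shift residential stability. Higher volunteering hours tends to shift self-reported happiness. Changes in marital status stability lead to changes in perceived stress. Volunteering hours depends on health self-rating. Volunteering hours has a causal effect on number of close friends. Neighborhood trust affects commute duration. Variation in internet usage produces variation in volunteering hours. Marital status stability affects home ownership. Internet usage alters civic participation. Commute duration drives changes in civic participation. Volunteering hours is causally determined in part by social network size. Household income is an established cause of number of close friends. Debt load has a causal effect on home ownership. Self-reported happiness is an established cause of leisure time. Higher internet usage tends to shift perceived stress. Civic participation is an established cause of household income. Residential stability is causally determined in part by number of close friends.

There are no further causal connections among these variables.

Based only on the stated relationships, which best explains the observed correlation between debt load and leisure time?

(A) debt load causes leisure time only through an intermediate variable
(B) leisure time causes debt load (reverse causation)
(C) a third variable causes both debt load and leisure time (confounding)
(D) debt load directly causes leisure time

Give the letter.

Internet usage causes debt load (internet usage → civic participation → household income → debt load) and leisure time (internet usage → volunteering hours → self-reported happiness → leisure time) — a common cause creating the correlation.
There is no stated path from debt load to leisure time or from leisure time to debt load, so neither direct nor reverse causation applies.

C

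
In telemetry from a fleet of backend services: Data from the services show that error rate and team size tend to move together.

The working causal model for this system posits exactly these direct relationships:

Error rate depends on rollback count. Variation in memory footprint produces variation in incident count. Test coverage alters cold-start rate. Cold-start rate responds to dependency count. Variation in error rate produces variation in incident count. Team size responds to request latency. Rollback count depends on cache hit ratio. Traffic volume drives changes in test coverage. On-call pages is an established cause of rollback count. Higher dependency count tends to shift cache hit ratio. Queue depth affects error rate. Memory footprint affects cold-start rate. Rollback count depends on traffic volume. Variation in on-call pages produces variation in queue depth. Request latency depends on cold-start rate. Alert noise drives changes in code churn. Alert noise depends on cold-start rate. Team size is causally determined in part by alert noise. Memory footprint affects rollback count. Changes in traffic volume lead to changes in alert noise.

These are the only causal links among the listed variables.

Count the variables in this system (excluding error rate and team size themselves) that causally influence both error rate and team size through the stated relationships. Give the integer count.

3

The common causes are: dependency count (to error rate via dependency count → cache hit ratio → rollback count → error rate; to team size via dependency count → cold-start rate → alert noise → team size); memory footprint (to error rate via memory footprint → rollback count → error rate; to team size via memory footprint → cold-start rate → alert noise → team size); traffic volume (to error rate via traffic volume → rollback count → error rate; to team size via traffic volume → alert noise → team size).
Every other variable lacks a causal path to at least one of error rate and team size.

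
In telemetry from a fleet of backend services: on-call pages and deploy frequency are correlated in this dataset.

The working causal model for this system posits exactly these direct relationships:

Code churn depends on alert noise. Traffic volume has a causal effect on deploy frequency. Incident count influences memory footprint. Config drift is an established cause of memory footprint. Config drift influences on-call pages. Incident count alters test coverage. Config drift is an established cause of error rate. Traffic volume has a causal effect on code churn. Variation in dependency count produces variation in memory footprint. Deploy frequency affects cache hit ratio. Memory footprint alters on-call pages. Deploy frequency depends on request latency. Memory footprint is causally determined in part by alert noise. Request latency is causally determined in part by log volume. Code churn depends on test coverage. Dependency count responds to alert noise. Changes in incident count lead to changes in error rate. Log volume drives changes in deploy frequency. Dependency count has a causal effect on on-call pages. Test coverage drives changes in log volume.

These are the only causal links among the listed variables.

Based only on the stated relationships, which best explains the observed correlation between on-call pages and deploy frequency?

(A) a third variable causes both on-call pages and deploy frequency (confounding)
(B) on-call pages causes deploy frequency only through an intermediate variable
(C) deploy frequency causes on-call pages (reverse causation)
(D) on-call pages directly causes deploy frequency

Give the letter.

Incident count causes on-call pages (incident count → memory footprint → on-call pages) and deploy frequency (incident count → test coverage → log volume → deploy frequency) — a common cause creating the correlation.
There is no stated path from on-call pages to deploy frequency or from deploy frequency to on-call pages, so neither direct nor reverse causation applies.

A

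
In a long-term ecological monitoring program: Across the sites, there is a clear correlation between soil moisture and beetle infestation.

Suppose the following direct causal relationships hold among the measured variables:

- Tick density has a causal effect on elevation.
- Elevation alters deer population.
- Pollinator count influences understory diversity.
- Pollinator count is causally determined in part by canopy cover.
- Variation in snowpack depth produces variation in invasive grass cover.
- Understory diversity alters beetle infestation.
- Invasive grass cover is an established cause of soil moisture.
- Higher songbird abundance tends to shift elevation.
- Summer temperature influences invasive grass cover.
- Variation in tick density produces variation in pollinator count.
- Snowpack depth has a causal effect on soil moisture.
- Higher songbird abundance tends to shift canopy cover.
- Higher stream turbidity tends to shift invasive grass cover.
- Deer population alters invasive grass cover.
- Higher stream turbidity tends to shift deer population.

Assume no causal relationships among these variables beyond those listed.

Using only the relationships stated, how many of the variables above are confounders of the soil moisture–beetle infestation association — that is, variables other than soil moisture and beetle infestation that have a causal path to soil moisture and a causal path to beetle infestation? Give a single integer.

2

The common causes are: songbird abundance (to soil moisture via songbird abundance → elevation → deer population → invasive grass cover → soil moisture; to beetle infestation via songbird abundance → canopy cover → pollinator count → understory diversity → beetle infestation); tick density (to soil moisture via tick density → elevation → deer population → invasive grass cover → soil moisture; to beetle infestation via tick density → pollinator count → understory diversity → beetle infestation).
Every other variable lacks a causal path to at least one of soil moisture and beetle infestation.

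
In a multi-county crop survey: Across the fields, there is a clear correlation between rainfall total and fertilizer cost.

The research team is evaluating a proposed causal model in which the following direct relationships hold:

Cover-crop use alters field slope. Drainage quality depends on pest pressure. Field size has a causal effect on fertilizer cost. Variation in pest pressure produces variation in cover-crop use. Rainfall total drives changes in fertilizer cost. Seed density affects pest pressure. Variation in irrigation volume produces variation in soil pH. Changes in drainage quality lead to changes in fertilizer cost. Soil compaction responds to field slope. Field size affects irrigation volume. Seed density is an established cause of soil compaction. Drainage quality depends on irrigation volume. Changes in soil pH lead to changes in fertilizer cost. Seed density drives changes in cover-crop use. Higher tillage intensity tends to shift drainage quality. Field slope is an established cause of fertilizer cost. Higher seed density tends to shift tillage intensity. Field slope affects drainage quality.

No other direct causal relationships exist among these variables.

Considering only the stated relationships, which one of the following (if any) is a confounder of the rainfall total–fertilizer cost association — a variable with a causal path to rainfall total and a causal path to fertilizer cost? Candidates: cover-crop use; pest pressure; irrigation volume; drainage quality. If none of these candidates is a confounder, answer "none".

None of the listed candidates has causal paths to both rainfall total and fertilizer cost in the stated relationships, so none is a common cause.

none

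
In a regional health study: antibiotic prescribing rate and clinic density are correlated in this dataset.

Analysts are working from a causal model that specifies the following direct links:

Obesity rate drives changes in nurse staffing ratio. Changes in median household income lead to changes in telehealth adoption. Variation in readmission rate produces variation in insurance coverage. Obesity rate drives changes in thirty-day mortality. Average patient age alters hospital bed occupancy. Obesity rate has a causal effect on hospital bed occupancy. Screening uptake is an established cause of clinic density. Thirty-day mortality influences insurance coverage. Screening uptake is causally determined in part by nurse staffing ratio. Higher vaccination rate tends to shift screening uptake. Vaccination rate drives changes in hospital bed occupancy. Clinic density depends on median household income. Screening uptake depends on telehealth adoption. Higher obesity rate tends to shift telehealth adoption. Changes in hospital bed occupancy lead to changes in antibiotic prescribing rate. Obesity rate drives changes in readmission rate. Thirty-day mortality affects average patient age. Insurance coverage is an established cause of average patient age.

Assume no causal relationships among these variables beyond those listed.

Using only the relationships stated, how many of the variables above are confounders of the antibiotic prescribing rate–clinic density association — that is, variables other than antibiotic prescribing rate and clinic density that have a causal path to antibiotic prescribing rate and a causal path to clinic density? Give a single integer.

The common causes are: obesity rate (to antibiotic prescribing rate via obesity rate → hospital bed occupancy → antibiotic prescribing rate; to clinic density via obesity rate → nurse staffing ratio → screening uptake → clinic density); vaccination rate (to antibiotic prescribing rate via vaccination rate → hospital bed occupancy → antibiotic prescribing rate; to clinic density via vaccination rate → screening uptake → clinic density).
Every other variable lacks a causal path to at least one of antibiotic prescribing rate and clinic density.

2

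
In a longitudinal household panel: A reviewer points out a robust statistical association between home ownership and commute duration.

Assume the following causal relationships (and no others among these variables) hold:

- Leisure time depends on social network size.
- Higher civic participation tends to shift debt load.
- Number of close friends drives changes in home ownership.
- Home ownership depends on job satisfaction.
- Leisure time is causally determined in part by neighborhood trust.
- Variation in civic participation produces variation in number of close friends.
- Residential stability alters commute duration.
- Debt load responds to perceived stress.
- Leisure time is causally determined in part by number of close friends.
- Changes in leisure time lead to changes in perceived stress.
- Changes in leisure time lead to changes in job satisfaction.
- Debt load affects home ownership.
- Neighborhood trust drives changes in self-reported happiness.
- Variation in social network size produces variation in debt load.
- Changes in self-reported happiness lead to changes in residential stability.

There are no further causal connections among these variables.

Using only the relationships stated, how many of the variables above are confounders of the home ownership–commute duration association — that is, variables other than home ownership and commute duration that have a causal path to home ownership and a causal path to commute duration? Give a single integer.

1

The common causes are: neighborhood trust (to home ownership via neighborhood trust → leisure time → job satisfaction → home ownership; to commute duration via neighborhood trust → self-reported happiness → residential stability → commute duration).
Every other variable lacks a causal path to at least one of home ownership and commute duration.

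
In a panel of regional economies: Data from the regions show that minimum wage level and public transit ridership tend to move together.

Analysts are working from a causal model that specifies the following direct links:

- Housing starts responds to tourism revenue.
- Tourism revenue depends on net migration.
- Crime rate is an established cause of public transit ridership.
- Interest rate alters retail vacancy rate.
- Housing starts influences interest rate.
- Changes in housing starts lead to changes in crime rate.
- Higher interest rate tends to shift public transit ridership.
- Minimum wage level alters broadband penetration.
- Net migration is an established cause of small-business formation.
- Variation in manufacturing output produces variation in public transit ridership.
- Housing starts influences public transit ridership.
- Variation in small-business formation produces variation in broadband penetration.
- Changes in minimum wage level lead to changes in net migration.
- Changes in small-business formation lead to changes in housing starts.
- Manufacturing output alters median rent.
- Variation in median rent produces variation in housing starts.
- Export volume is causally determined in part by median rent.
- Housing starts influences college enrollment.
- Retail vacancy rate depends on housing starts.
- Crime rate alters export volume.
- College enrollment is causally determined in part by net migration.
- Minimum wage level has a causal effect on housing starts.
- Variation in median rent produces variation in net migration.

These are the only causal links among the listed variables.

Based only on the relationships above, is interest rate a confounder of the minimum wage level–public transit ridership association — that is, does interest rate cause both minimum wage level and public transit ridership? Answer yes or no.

no

Interest rate has no stated causal path to minimum wage level. A confounder must cause both variables, so interest rate does not qualify.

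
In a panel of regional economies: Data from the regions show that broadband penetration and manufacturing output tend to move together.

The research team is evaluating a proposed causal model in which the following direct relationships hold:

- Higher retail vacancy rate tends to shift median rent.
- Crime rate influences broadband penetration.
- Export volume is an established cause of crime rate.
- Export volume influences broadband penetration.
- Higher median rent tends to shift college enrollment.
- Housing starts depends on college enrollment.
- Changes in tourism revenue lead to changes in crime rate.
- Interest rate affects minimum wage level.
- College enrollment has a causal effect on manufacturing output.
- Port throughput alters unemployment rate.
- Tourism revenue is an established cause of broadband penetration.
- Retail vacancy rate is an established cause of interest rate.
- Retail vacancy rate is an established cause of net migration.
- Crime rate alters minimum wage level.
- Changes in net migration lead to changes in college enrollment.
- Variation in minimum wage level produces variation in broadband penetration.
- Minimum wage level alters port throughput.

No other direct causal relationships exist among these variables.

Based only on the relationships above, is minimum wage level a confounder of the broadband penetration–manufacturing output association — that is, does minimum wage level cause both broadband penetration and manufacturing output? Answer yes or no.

no

Minimum wage level has no stated causal path to manufacturing output. A confounder must cause both variables, so minimum wage level does not qualify.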